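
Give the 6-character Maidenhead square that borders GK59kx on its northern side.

GL50ka

Latitude subsquare x = 23; +1 → 24, wraps to 0 = a, carry into square.
Latitude square 9; +1 → 10, wraps to 0, carry into field.
Latitude field K = 10; +1 → 11 = L.
The longitude characters are unchanged.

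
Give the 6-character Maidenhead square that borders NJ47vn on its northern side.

NJ47vo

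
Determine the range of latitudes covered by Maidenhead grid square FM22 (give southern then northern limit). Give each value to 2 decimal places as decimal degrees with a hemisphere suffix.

Field F=5, M=12: +5·20° lon, +12·10° lat → SW at lon -80°, lat 30°.
Square 2, 2: +2·2° lon, +2·1° lat → SW at lon -76°, lat 32°.
Cell spans 2° lon × 1° lat.
south 32.00° N, north 33.00° N.

32.00° N, 33.00° N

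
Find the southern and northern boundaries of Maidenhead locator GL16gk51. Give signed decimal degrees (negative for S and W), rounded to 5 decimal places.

26.42083, 26.42500

Field G=6, L=11: +6·20° lon, +11·10° lat → SW at lon -60°, lat 20°.
Square 1, 6: +1·2° lon, +6·1° lat → SW at lon -58°, lat 26°.
Subsquare g=6, k=10: +6·0.0833333° lon, +10·0.0416667° lat → SW at lon -57.5°, lat 26.4167°.
Extended square 5, 1: +5·0.00833333° lon, +1·0.00416667° lat → SW at lon -57.4583°, lat 26.4208°.
Cell spans 0.00833333° lon × 0.00416667° lat.
south 26.42083, north 26.42500.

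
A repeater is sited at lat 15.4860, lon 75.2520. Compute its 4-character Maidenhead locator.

Add 180° to longitude and 90° to latitude: 255.25, 105.49.
Field: lon ⌊255.25/20⌋ = 12 → M; lat ⌊105.49/10⌋ = 10 → K.
Square: lon ⌊15.25/2⌋ = 7; lat ⌊5.49/1⌋ = 5.

MK75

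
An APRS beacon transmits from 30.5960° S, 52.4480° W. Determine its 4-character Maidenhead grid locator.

Offset from 180°W / 90°S: lon 127.55°, lat 59.40°.
Field: lon ⌊127.55/20⌋ = 6 → G; lat ⌊59.40/10⌋ = 5 → F.
Square: lon ⌊7.55/2⌋ = 3; lat ⌊9.40/1⌋ = 9.

GF39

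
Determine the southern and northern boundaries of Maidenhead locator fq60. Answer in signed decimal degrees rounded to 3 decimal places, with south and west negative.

70.000, 71.000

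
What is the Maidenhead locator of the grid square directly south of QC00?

QB09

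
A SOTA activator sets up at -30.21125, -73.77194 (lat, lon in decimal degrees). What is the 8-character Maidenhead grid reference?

FF39cs79

Offset from 180°W / 90°S: lon 106.22806°, lat 59.78875°.
Field: lon ⌊106.22806/20⌋ = 5 → F; lat ⌊59.78875/10⌋ = 5 → F.
Square: lon ⌊6.22806/2⌋ = 3; lat ⌊9.78875/1⌋ = 9.
Subsquare: lon ⌊0.22806/0.0833333⌋ = 2 → c; lat ⌊0.78875/0.0416667⌋ = 18 → s.
Extended square: lon ⌊0.06139/0.00833333⌋ = 7; lat ⌊0.03875/0.00416667⌋ = 9.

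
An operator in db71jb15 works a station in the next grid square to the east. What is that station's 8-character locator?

Longitude extended square 1; +1 → 2.
The latitude characters are unchanged.

DB71jb25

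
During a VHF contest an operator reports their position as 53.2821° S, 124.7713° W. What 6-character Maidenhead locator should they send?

Add 180° to longitude and 90° to latitude: 55.2287, 36.7179.
Field (20°×10°, letters A–R): 55.2287/20 → 2 → C, 36.7179/10 → 3 → D; chars CD.
Square (2°×1°, digits 0–9): 15.2287/2 → 7, 6.7179/1 → 6; chars 76.
Subsquare (5′×2.5′, letters a–x): 1.2287/0.0833333 → 14 → o, 0.7179/0.0416667 → 17 → r; chars or.

CD76or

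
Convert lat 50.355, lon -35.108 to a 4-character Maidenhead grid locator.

Add 180° to longitude and 90° to latitude: 144.89, 140.35.
Field (20°×10°, letters A–R): 144.89/20 → 7 → H, 140.35/10 → 14 → O; chars HO.
Square (2°×1°, digits 0–9): 4.89/2 → 2, 0.35/1 → 0; chars 20.

HO20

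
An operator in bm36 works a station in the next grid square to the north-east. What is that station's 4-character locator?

BM47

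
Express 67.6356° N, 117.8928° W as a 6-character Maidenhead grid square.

Add 180° to longitude and 90° to latitude: 62.1072, 157.6356.
Field: lon ⌊62.1072/20⌋ = 3 → D; lat ⌊157.6356/10⌋ = 15 → P.
Square: lon ⌊2.1072/2⌋ = 1; lat ⌊7.6356/1⌋ = 7.
Subsquare: lon ⌊0.1072/0.0833333⌋ = 1 → b; lat ⌊0.6356/0.0416667⌋ = 15 → p.

DP17bp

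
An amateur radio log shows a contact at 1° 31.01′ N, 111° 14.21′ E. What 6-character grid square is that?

OJ51om

Add 180° to longitude and 90° to latitude: 291.2368, 91.5168.
Field (20°×10°, letters A–R): lon ⌊291.2368/20⌋ = 14 → O; lat ⌊91.5168/10⌋ = 9 → J.
Square (2°×1°, digits 0–9): lon ⌊11.2368/2⌋ = 5; lat ⌊1.5168/1⌋ = 1.
Subsquare (5′×2.5′, letters a–x): lon ⌊1.2368/0.0833333⌋ = 14 → o; lat ⌊0.5168/0.0416667⌋ = 12 → m.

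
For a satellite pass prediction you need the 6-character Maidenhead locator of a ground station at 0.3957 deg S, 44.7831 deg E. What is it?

LI29jo

Offset from 180°W / 90°S: lon 224.7831°, lat 89.6043°.
Field (20°×10°, letters A–R): 224.7831/20 → 11 → L, 89.6043/10 → 8 → I; chars LI.
Square (2°×1°, digits 0–9): 4.7831/2 → 2, 9.6043/1 → 9; chars 29.
Subsquare (5′×2.5′, letters a–x): 0.7831/0.0833333 → 9 → j, 0.6043/0.0416667 → 14 → o; chars jo.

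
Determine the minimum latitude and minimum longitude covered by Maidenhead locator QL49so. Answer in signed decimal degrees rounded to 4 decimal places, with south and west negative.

29.5833, 149.5000

Field Q=16, L=11: +16·20° lon, +11·10° lat → SW at lon 140°, lat 20°.
Square 4, 9: +4·2° lon, +9·1° lat → SW at lon 148°, lat 29°.
Subsquare s=18, o=14: +18·0.0833333° lon, +14·0.0416667° lat → SW at lon 149.5°, lat 29.5833°.
latitude 29.5833, longitude 149.5000.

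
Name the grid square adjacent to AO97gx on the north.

Latitude subsquare x = 23; +1 → 24, wraps to 0 = a, carry into square.
Latitude square 7; +1 → 8.
The longitude characters are unchanged.

AO98ga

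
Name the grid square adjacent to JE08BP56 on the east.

JE08bp66

Longitude extended square 5; +1 → 6.
The latitude characters are unchanged.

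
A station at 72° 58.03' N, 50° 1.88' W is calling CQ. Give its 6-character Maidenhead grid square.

GQ42xx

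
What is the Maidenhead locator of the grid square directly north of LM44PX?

LM45pa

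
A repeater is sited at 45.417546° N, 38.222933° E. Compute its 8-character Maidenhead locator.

Shift to the Maidenhead origin (180°W, 90°S): lon 218.22293, lat 135.41755.
Field (20°×10°, letters A–R): 218.22293/20 → 10 → K, 135.41755/10 → 13 → N; chars KN.
Square (2°×1°, digits 0–9): 18.22293/2 → 9, 5.41755/1 → 5; chars 95.
Subsquare (5′×2.5′, letters a–x): 0.22293/0.0833333 → 2 → c, 0.41755/0.0416667 → 10 → k; chars ck.
Extended square (30″×15″, digits 0–9): 0.05627/0.00833333 → 6, 0.00088/0.00416667 → 0; chars 60.

KN95ck60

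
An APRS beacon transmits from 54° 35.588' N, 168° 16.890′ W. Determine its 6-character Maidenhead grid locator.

Add 180° to longitude and 90° to latitude: 11.7185, 144.5931.
Field: lon ⌊11.7185/20⌋ = 0 → A; lat ⌊144.5931/10⌋ = 14 → O.
Square: lon ⌊11.7185/2⌋ = 5; lat ⌊4.5931/1⌋ = 4.
Subsquare: lon ⌊1.7185/0.0833333⌋ = 20 → u; lat ⌊0.5931/0.0416667⌋ = 14 → o.

AO54uo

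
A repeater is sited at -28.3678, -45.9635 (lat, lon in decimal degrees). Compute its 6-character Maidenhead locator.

Offset from 180°W / 90°S: lon 134.0365°, lat 61.6322°.
Field (20°×10°, letters A–R): lon ⌊134.0365/20⌋ = 6 → G; lat ⌊61.6322/10⌋ = 6 → G.
Square (2°×1°, digits 0–9): lon ⌊14.0365/2⌋ = 7; lat ⌊1.6322/1⌋ = 1.
Subsquare (5′×2.5′, letters a–x): lon ⌊0.0365/0.0833333⌋ = 0 → a; lat ⌊0.6322/0.0416667⌋ = 15 → p.

GG71ap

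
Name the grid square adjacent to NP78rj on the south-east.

NP78si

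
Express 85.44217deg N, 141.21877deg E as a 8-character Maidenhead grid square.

Add 180° to longitude and 90° to latitude: 321.21877, 175.44217.
Field: 321.21877/20 → 16 → Q, 175.44217/10 → 17 → R; chars QR.
Square: 1.21877/2 → 0, 5.44217/1 → 5; chars 05.
Subsquare: 1.21877/0.0833333 → 14 → o, 0.44217/0.0416667 → 10 → k; chars ok.
Extended square: 0.05210/0.00833333 → 6, 0.02550/0.00416667 → 6; chars 66.

QR05ok66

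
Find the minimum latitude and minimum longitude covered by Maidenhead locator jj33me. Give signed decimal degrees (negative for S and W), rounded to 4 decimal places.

Field J=9, J=9: +9·20° lon, +9·10° lat → SW at lon 0°, lat 0°.
Square 3, 3: +3·2° lon, +3·1° lat → SW at lon 6°, lat 3°.
Subsquare m=12, e=4: +12·0.0833333° lon, +4·0.0416667° lat → SW at lon 7°, lat 3.16667°.
latitude 3.1667, longitude 7.0000.

3.1667, 7.0000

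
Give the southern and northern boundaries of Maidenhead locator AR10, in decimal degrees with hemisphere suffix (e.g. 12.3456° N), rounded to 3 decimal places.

Field A=0, R=17: +0·20° lon, +17·10° lat → SW at lon -180°, lat 80°.
Square 1, 0: +1·2° lon, +0·1° lat → SW at lon -178°, lat 80°.
Cell spans 2° lon × 1° lat.
south 80.000° N, north 81.000° N.

80.000° N, 81.000° N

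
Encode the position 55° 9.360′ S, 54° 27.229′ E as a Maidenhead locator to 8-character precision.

Offset from 180°W / 90°S: lon 234.45382°, lat 34.84400°.
Field: lon ⌊234.45382/20⌋ = 11 → L; lat ⌊34.84400/10⌋ = 3 → D.
Square: lon ⌊14.45382/2⌋ = 7; lat ⌊4.84400/1⌋ = 4.
Subsquare: lon ⌊0.45382/0.0833333⌋ = 5 → f; lat ⌊0.84400/0.0416667⌋ = 20 → u.
Extended square: lon ⌊0.03715/0.00833333⌋ = 4; lat ⌊0.01067/0.00416667⌋ = 2.

LD74fu42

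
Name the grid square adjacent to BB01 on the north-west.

Longitude square 0; −1 → -1, wraps to 9, carry into field.
Longitude field B = 1; −1 → 0 = A.
Latitude square 1; +1 → 2.

AB92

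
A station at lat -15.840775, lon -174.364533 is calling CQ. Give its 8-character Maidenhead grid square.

AH24td68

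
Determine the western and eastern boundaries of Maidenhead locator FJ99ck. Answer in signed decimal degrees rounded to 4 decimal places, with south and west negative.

-61.8333, -61.7500

Field F=5, J=9: +5·20° lon, +9·10° lat → SW at lon -80°, lat 0°.
Square 9, 9: +9·2° lon, +9·1° lat → SW at lon -62°, lat 9°.
Subsquare c=2, k=10: +2·0.0833333° lon, +10·0.0416667° lat → SW at lon -61.8333°, lat 9.41667°.
Cell spans 0.0833333° lon × 0.0416667° lat.
west -61.8333, east -61.7500.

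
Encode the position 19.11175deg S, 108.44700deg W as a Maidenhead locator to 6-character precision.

DH50sv

Offset from 180°W / 90°S: lon 71.5530°, lat 70.8882°.
Field: 71.5530/20 → 3 → D, 70.8882/10 → 7 → H; chars DH.
Square: 11.5530/2 → 5, 0.8882/1 → 0; chars 50.
Subsquare: 1.5530/0.0833333 → 18 → s, 0.8882/0.0416667 → 21 → v; chars sv.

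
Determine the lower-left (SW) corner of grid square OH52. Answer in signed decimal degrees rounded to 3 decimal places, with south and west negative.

-18.000, 110.000

Field O=14, H=7: +14·20° lon, +7·10° lat → SW at lon 100°, lat -20°.
Square 5, 2: +5·2° lon, +2·1° lat → SW at lon 110°, lat -18°.
latitude -18.000, longitude 110.000.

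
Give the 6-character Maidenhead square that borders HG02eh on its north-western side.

HG02di

Longitude subsquare e = 4; −1 → 3 = d.
Latitude subsquare h = 7; +1 → 8 = i.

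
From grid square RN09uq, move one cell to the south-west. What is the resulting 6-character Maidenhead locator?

RN09tp

Longitude subsquare u = 20; −1 → 19 = t.
Latitude subsquare q = 16; −1 → 15 = p.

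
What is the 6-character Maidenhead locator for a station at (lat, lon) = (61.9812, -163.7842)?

AP81cx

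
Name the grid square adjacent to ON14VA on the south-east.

Longitude subsquare v = 21; +1 → 22 = w.
Latitude subsquare a = 0; −1 → -1, wraps to 23 = x, carry into square.
Latitude square 4; −1 → 3.

ON13wx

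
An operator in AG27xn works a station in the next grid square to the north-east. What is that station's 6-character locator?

AG37ao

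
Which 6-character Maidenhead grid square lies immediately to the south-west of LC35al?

Longitude subsquare a = 0; −1 → -1, wraps to 23 = x, carry into square.
Longitude square 3; −1 → 2.
Latitude subsquare l = 11; −1 → 10 = k.

LC25xk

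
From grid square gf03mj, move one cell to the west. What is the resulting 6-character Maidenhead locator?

GF03lj

Longitude subsquare m = 12; −1 → 11 = l.
The latitude characters are unchanged.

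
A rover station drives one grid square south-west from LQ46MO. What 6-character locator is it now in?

LQ46ln

Longitude subsquare m = 12; −1 → 11 = l.
Latitude subsquare o = 14; −1 → 13 = n.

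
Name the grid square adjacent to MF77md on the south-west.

MF77lc

Longitude subsquare m = 12; −1 → 11 = l.
Latitude subsquare d = 3; −1 → 2 = c.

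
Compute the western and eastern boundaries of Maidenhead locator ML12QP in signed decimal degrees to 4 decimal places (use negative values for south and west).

63.3333, 63.4167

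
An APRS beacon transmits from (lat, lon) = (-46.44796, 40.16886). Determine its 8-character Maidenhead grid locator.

LE03cn02

Add 180° to longitude and 90° to latitude: 220.16886, 43.55204.
Field (20°×10°, letters A–R): 220.16886/20 → 11 → L, 43.55204/10 → 4 → E; chars LE.
Square (2°×1°, digits 0–9): 0.16886/2 → 0, 3.55204/1 → 3; chars 03.
Subsquare (5′×2.5′, letters a–x): 0.16886/0.0833333 → 2 → c, 0.55204/0.0416667 → 13 → n; chars cn.
Extended square (30″×15″, digits 0–9): 0.00219/0.00833333 → 0, 0.01037/0.00416667 → 2; chars 02.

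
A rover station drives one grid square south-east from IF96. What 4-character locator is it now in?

Longitude square 9; +1 → 10, wraps to 0, carry into field.
Longitude field I = 8; +1 → 9 = J.
Latitude square 6; −1 → 5.

JF05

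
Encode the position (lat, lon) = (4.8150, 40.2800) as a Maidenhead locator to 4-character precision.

LJ04

Shift to the Maidenhead origin (180°W, 90°S): lon 220.28, lat 94.81.
Field: 220.28/20 → 11 → L, 94.81/10 → 9 → J; chars LJ.
Square: 0.28/2 → 0, 4.81/1 → 4; chars 04.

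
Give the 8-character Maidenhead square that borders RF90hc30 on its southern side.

RF90hb39

Latitude extended square 0; −1 → -1, wraps to 9, carry into subsquare.
Latitude subsquare c = 2; −1 → 1 = b.
The longitude characters are unchanged.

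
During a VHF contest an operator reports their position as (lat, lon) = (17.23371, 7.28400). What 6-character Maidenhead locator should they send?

Shift to the Maidenhead origin (180°W, 90°S): lon 187.2840, lat 107.2337.
Field: 187.2840/20 → 9 → J, 107.2337/10 → 10 → K; chars JK.
Square: 7.2840/2 → 3, 7.2337/1 → 7; chars 37.
Subsquare: 1.2840/0.0833333 → 15 → p, 0.2337/0.0416667 → 5 → f; chars pf.

JK37pf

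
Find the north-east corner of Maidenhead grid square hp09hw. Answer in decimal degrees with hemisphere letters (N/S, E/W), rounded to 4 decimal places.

Field H=7, P=15: +7·20° lon, +15·10° lat → SW at lon -40°, lat 60°.
Square 0, 9: +0·2° lon, +9·1° lat → SW at lon -40°, lat 69°.
Subsquare h=7, w=22: +7·0.0833333° lon, +22·0.0416667° lat → SW at lon -39.4167°, lat 69.9167°.
Cell spans 0.0833333° lon × 0.0416667° lat. NE corner is SW corner plus one full cell.
latitude 69.9583° N, longitude 39.3333° W.

69.9583° N, 39.3333° W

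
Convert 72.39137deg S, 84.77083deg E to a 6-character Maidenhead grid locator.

NB27jo

Shift to the Maidenhead origin (180°W, 90°S): lon 264.7708, lat 17.6086.
Field: lon ⌊264.7708/20⌋ = 13 → N; lat ⌊17.6086/10⌋ = 1 → B.
Square: lon ⌊4.7708/2⌋ = 2; lat ⌊7.6086/1⌋ = 7.
Subsquare: lon ⌊0.7708/0.0833333⌋ = 9 → j; lat ⌊0.6086/0.0416667⌋ = 14 → o.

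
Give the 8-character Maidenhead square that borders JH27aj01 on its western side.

JH17xj91

Longitude extended square 0; −1 → -1, wraps to 9, carry into subsquare.
Longitude subsquare a = 0; −1 → -1, wraps to 23 = x, carry into square.
Longitude square 2; −1 → 1.
The latitude characters are unchanged.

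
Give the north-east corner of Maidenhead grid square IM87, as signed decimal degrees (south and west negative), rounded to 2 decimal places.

38.00, -2.00

Field I=8, M=12: +8·20° lon, +12·10° lat → SW at lon -20°, lat 30°.
Square 8, 7: +8·2° lon, +7·1° lat → SW at lon -4°, lat 37°.
Cell spans 2° lon × 1° lat. NE corner is SW corner plus one full cell.
latitude 38.00, longitude -2.00.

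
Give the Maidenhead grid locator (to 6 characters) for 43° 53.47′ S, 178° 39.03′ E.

Add 180° to longitude and 90° to latitude: 358.6505, 46.1088.
Field: lon ⌊358.6505/20⌋ = 17 → R; lat ⌊46.1088/10⌋ = 4 → E.
Square: lon ⌊18.6505/2⌋ = 9; lat ⌊6.1088/1⌋ = 6.
Subsquare: lon ⌊0.6505/0.0833333⌋ = 7 → h; lat ⌊0.1088/0.0416667⌋ = 2 → c.

RE96hc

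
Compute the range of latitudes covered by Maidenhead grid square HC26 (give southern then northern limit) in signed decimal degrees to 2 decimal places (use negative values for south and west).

Field H=7, C=2: +7·20° lon, +2·10° lat → SW at lon -40°, lat -70°.
Square 2, 6: +2·2° lon, +6·1° lat → SW at lon -36°, lat -64°.
Cell spans 2° lon × 1° lat.
south -64.00, north -63.00.

-64.00, -63.00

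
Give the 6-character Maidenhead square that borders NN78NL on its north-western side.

Longitude subsquare n = 13; −1 → 12 = m.
Latitude subsquare l = 11; +1 → 12 = m.

NN78mm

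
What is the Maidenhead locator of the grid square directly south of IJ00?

II09

Latitude square 0; −1 → -1, wraps to 9, carry into field.
Latitude field J = 9; −1 → 8 = I.
The longitude characters are unchanged.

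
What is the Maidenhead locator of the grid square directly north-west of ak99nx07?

Longitude extended square 0; −1 → -1, wraps to 9, carry into subsquare.
Longitude subsquare n = 13; −1 → 12 = m.
Latitude extended square 7; +1 → 8.

AK99mx98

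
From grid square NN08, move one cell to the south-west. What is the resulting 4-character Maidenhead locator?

Longitude square 0; −1 → -1, wraps to 9, carry into field.
Longitude field N = 13; −1 → 12 = M.
Latitude square 8; −1 → 7.

MN97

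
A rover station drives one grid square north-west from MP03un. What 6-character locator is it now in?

MP03to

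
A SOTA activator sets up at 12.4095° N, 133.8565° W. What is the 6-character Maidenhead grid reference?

CK32bj

Shift to the Maidenhead origin (180°W, 90°S): lon 46.1435, lat 102.4095.
Field: lon ⌊46.1435/20⌋ = 2 → C; lat ⌊102.4095/10⌋ = 10 → K.
Square: lon ⌊6.1435/2⌋ = 3; lat ⌊2.4095/1⌋ = 2.
Subsquare: lon ⌊0.1435/0.0833333⌋ = 1 → b; lat ⌊0.4095/0.0416667⌋ = 9 → j.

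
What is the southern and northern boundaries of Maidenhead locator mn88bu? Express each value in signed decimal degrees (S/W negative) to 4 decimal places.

48.8333, 48.8750

Field M=12, N=13: +12·20° lon, +13·10° lat → SW at lon 60°, lat 40°.
Square 8, 8: +8·2° lon, +8·1° lat → SW at lon 76°, lat 48°.
Subsquare b=1, u=20: +1·0.0833333° lon, +20·0.0416667° lat → SW at lon 76.0833°, lat 48.8333°.
Cell spans 0.0833333° lon × 0.0416667° lat.
south 48.8333, north 48.8750.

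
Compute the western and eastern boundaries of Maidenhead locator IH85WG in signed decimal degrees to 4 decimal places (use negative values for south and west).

Field I=8, H=7: +8·20° lon, +7·10° lat → SW at lon -20°, lat -20°.
Square 8, 5: +8·2° lon, +5·1° lat → SW at lon -4°, lat -15°.
Subsquare w=22, g=6: +22·0.0833333° lon, +6·0.0416667° lat → SW at lon -2.16667°, lat -14.75°.
Cell spans 0.0833333° lon × 0.0416667° lat.
west -2.1667, east -2.0833.

-2.1667, -2.0833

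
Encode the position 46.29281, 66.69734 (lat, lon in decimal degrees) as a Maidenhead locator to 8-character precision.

MN36ih30

Add 180° to longitude and 90° to latitude: 246.69734, 136.29281.
Field (20°×10°, letters A–R): 246.69734/20 → 12 → M, 136.29281/10 → 13 → N; chars MN.
Square (2°×1°, digits 0–9): 6.69734/2 → 3, 6.29281/1 → 6; chars 36.
Subsquare (5′×2.5′, letters a–x): 0.69734/0.0833333 → 8 → i, 0.29281/0.0416667 → 7 → h; chars ih.
Extended square (30″×15″, digits 0–9): 0.03067/0.00833333 → 3, 0.00114/0.00416667 → 0; chars 30.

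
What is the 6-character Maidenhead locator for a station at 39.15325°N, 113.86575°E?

OM69wd

Offset from 180°W / 90°S: lon 293.8657°, lat 129.1533°.
Field: 293.8657/20 → 14 → O, 129.1533/10 → 12 → M; chars OM.
Square: 13.8657/2 → 6, 9.1533/1 → 9; chars 69.
Subsquare: 1.8657/0.0833333 → 22 → w, 0.1533/0.0416667 → 3 → d; chars wd.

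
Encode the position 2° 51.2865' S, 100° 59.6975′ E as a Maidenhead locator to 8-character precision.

OI07ld94

Shift to the Maidenhead origin (180°W, 90°S): lon 280.99496, lat 87.14522.
Field: lon ⌊280.99496/20⌋ = 14 → O; lat ⌊87.14522/10⌋ = 8 → I.
Square: lon ⌊0.99496/2⌋ = 0; lat ⌊7.14522/1⌋ = 7.
Subsquare: lon ⌊0.99496/0.0833333⌋ = 11 → l; lat ⌊0.14522/0.0416667⌋ = 3 → d.
Extended square: lon ⌊0.07829/0.00833333⌋ = 9; lat ⌊0.02022/0.00416667⌋ = 4.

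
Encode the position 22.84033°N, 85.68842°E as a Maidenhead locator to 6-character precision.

NL22uu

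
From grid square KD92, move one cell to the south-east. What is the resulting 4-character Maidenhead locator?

Longitude square 9; +1 → 10, wraps to 0, carry into field.
Longitude field K = 10; +1 → 11 = L.
Latitude square 2; −1 → 1.

LD01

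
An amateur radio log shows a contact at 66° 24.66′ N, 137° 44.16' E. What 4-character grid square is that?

Shift to the Maidenhead origin (180°W, 90°S): lon 317.74, lat 156.41.
Field: 317.74/20 → 15 → P, 156.41/10 → 15 → P; chars PP.
Square: 17.74/2 → 8, 6.41/1 → 6; chars 86.

PP86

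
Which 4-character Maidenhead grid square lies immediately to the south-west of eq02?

DQ91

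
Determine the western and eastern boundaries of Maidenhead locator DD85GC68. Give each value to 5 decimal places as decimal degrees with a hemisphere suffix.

103.45000° W, 103.44167° W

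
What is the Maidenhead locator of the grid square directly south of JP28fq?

JP28fp

Latitude subsquare q = 16; −1 → 15 = p.
The longitude characters are unchanged.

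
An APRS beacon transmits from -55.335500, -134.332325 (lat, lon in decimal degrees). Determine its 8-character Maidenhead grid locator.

CD24up09

Shift to the Maidenhead origin (180°W, 90°S): lon 45.66768, lat 34.66450.
Field (20°×10°, letters A–R): 45.66768/20 → 2 → C, 34.66450/10 → 3 → D; chars CD.
Square (2°×1°, digits 0–9): 5.66768/2 → 2, 4.66450/1 → 4; chars 24.
Subsquare (5′×2.5′, letters a–x): 1.66768/0.0833333 → 20 → u, 0.66450/0.0416667 → 15 → p; chars up.
Extended square (30″×15″, digits 0–9): 0.00101/0.00833333 → 0, 0.03950/0.00416667 → 9; chars 09.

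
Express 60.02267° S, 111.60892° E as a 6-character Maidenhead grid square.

OC59tx

Shift to the Maidenhead origin (180°W, 90°S): lon 291.6089, lat 29.9773.
Field: 291.6089/20 → 14 → O, 29.9773/10 → 2 → C; chars OC.
Square: 11.6089/2 → 5, 9.9773/1 → 9; chars 59.
Subsquare: 1.6089/0.0833333 → 19 → t, 0.9773/0.0416667 → 23 → x; chars tx.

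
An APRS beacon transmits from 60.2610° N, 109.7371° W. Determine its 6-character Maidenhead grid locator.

Offset from 180°W / 90°S: lon 70.2629°, lat 150.2610°.
Field: 70.2629/20 → 3 → D, 150.2610/10 → 15 → P; chars DP.
Square: 10.2629/2 → 5, 0.2610/1 → 0; chars 50.
Subsquare: 0.2629/0.0833333 → 3 → d, 0.2610/0.0416667 → 6 → g; chars dg.

DP50dg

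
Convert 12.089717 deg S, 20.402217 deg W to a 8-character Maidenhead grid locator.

HH97tv18

Shift to the Maidenhead origin (180°W, 90°S): lon 159.59778, lat 77.91028.
Field: 159.59778/20 → 7 → H, 77.91028/10 → 7 → H; chars HH.
Square: 19.59778/2 → 9, 7.91028/1 → 7; chars 97.
Subsquare: 1.59778/0.0833333 → 19 → t, 0.91028/0.0416667 → 21 → v; chars tv.
Extended square: 0.01445/0.00833333 → 1, 0.03528/0.00416667 → 8; chars 18.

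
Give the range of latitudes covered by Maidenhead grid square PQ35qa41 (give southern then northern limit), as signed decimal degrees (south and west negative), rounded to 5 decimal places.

Field P=15, Q=16: +15·20° lon, +16·10° lat → SW at lon 120°, lat 70°.
Square 3, 5: +3·2° lon, +5·1° lat → SW at lon 126°, lat 75°.
Subsquare q=16, a=0: +16·0.0833333° lon, +0·0.0416667° lat → SW at lon 127.333°, lat 75°.
Extended square 4, 1: +4·0.00833333° lon, +1·0.00416667° lat → SW at lon 127.367°, lat 75.0042°.
Cell spans 0.00833333° lon × 0.00416667° lat.
south 75.00417, north 75.00833.

75.00417, 75.00833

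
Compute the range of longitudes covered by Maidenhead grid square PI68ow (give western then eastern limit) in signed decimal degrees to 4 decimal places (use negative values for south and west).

Field P=15, I=8: +15·20° lon, +8·10° lat → SW at lon 120°, lat -10°.
Square 6, 8: +6·2° lon, +8·1° lat → SW at lon 132°, lat -2°.
Subsquare o=14, w=22: +14·0.0833333° lon, +22·0.0416667° lat → SW at lon 133.167°, lat -1.08333°.
Cell spans 0.0833333° lon × 0.0416667° lat.
west 133.1667, east 133.2500.

133.1667, 133.2500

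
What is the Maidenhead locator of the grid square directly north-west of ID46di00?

ID46ci91

Longitude extended square 0; −1 → -1, wraps to 9, carry into subsquare.
Longitude subsquare d = 3; −1 → 2 = c.
Latitude extended square 0; +1 → 1.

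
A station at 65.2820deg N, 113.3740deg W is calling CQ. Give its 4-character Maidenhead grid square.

Shift to the Maidenhead origin (180°W, 90°S): lon 66.63, lat 155.28.
Field (20°×10°, letters A–R): 66.63/20 → 3 → D, 155.28/10 → 15 → P; chars DP.
Square (2°×1°, digits 0–9): 6.63/2 → 3, 5.28/1 → 5; chars 35.

DP35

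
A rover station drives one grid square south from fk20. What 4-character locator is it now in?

FJ29

Latitude square 0; −1 → -1, wraps to 9, carry into field.
Latitude field K = 10; −1 → 9 = J.
The longitude characters are unchanged.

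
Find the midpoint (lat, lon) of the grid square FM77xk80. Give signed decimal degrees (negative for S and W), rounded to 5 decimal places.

37.41875, -64.01250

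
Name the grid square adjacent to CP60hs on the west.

CP60gs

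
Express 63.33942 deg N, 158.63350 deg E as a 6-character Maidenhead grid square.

QP93hi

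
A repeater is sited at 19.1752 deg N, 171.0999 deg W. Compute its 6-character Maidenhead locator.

Shift to the Maidenhead origin (180°W, 90°S): lon 8.9001, lat 109.1752.
Field: 8.9001/20 → 0 → A, 109.1752/10 → 10 → K; chars AK.
Square: 8.9001/2 → 4, 9.1752/1 → 9; chars 49.
Subsquare: 0.9001/0.0833333 → 10 → k, 0.1752/0.0416667 → 4 → e; chars ke.

AK49ke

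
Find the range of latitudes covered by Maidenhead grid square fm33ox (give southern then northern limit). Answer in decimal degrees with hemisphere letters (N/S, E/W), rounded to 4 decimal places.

33.9583° N, 34.0000° N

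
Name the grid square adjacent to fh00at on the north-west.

EH90xu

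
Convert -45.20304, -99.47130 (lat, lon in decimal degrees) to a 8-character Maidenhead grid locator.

Add 180° to longitude and 90° to latitude: 80.52870, 44.79696.
Field (20°×10°, letters A–R): 80.52870/20 → 4 → E, 44.79696/10 → 4 → E; chars EE.
Square (2°×1°, digits 0–9): 0.52870/2 → 0, 4.79696/1 → 4; chars 04.
Subsquare (5′×2.5′, letters a–x): 0.52870/0.0833333 → 6 → g, 0.79696/0.0416667 → 19 → t; chars gt.
Extended square (30″×15″, digits 0–9): 0.02870/0.00833333 → 3, 0.00529/0.00416667 → 1; chars 31.

EE04gt31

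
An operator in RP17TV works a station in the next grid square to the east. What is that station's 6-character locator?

RP17uv

Longitude subsquare t = 19; +1 → 20 = u.
The latitude characters are unchanged.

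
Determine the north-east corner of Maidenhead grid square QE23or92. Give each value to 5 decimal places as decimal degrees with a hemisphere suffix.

Field Q=16, E=4: +16·20° lon, +4·10° lat → SW at lon 140°, lat -50°.
Square 2, 3: +2·2° lon, +3·1° lat → SW at lon 144°, lat -47°.
Subsquare o=14, r=17: +14·0.0833333° lon, +17·0.0416667° lat → SW at lon 145.167°, lat -46.2917°.
Extended square 9, 2: +9·0.00833333° lon, +2·0.00416667° lat → SW at lon 145.242°, lat -46.2833°.
Cell spans 0.00833333° lon × 0.00416667° lat. NE corner is SW corner plus one full cell.
latitude 46.27917° S, longitude 145.25000° E.

46.27917° S, 145.25000° E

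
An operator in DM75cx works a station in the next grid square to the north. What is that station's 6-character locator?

Latitude subsquare x = 23; +1 → 24, wraps to 0 = a, carry into square.
Latitude square 5; +1 → 6.
The longitude characters are unchanged.

DM76ca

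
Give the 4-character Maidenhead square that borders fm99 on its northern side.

FN90

Latitude square 9; +1 → 10, wraps to 0, carry into field.
Latitude field M = 12; +1 → 13 = N.
The longitude characters are unchanged.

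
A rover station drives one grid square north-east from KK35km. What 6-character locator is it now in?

KK35ln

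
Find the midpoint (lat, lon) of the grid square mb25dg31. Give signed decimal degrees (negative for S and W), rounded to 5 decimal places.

Field M=12, B=1: +12·20° lon, +1·10° lat → SW at lon 60°, lat -80°.
Square 2, 5: +2·2° lon, +5·1° lat → SW at lon 64°, lat -75°.
Subsquare d=3, g=6: +3·0.0833333° lon, +6·0.0416667° lat → SW at lon 64.25°, lat -74.75°.
Extended square 3, 1: +3·0.00833333° lon, +1·0.00416667° lat → SW at lon 64.275°, lat -74.7458°.
Cell spans 0.00833333° lon × 0.00416667° lat. Centre is SW corner plus half of each.
latitude -74.74375, longitude 64.27917.

-74.74375, 64.27917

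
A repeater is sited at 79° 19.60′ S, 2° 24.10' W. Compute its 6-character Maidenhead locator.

IB80tq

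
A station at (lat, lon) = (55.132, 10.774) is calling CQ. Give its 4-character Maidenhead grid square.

JO55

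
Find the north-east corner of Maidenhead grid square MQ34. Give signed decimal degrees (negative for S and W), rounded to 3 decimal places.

Field M=12, Q=16: +12·20° lon, +16·10° lat → SW at lon 60°, lat 70°.
Square 3, 4: +3·2° lon, +4·1° lat → SW at lon 66°, lat 74°.
Cell spans 2° lon × 1° lat. NE corner is SW corner plus one full cell.
latitude 75.000, longitude 68.000.

75.000, 68.000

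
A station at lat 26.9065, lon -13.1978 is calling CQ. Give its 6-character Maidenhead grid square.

IL36jv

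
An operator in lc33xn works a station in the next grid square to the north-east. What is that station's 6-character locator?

LC43ao

Longitude subsquare x = 23; +1 → 24, wraps to 0 = a, carry into square.
Longitude square 3; +1 → 4.
Latitude subsquare n = 13; +1 → 14 = o.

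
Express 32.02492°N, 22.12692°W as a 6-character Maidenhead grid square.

Offset from 180°W / 90°S: lon 157.8731°, lat 122.0249°.
Field: 157.8731/20 → 7 → H, 122.0249/10 → 12 → M; chars HM.
Square: 17.8731/2 → 8, 2.0249/1 → 2; chars 82.
Subsquare: 1.8731/0.0833333 → 22 → w, 0.0249/0.0416667 → 0 → a; chars wa.

HM82wa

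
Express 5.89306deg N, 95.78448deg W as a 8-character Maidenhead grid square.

EJ25cv54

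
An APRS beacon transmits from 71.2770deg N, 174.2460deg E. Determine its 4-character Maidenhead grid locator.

RQ71

Add 180° to longitude and 90° to latitude: 354.25, 161.28.
Field: lon ⌊354.25/20⌋ = 17 → R; lat ⌊161.28/10⌋ = 16 → Q.
Square: lon ⌊14.25/2⌋ = 7; lat ⌊1.28/1⌋ = 1.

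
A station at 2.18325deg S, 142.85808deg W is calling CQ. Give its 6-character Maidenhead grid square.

BI87nt

Add 180° to longitude and 90° to latitude: 37.1419, 87.8167.
Field: 37.1419/20 → 1 → B, 87.8167/10 → 8 → I; chars BI.
Square: 17.1419/2 → 8, 7.8167/1 → 7; chars 87.
Subsquare: 1.1419/0.0833333 → 13 → n, 0.8167/0.0416667 → 19 → t; chars nt.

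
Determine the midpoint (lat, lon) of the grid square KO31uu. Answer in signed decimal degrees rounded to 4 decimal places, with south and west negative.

Field K=10, O=14: +10·20° lon, +14·10° lat → SW at lon 20°, lat 50°.
Square 3, 1: +3·2° lon, +1·1° lat → SW at lon 26°, lat 51°.
Subsquare u=20, u=20: +20·0.0833333° lon, +20·0.0416667° lat → SW at lon 27.6667°, lat 51.8333°.
Cell spans 0.0833333° lon × 0.0416667° lat. Centre is SW corner plus half of each.
latitude 51.8542, longitude 27.7083.

51.8542, 27.7083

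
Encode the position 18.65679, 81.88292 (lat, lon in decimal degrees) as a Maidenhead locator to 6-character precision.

Add 180° to longitude and 90° to latitude: 261.8829, 108.6568.
Field: 261.8829/20 → 13 → N, 108.6568/10 → 10 → K; chars NK.
Square: 1.8829/2 → 0, 8.6568/1 → 8; chars 08.
Subsquare: 1.8829/0.0833333 → 22 → w, 0.6568/0.0416667 → 15 → p; chars wp.

NK08wp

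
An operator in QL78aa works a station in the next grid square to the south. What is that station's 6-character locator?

Latitude subsquare a = 0; −1 → -1, wraps to 23 = x, carry into square.
Latitude square 8; −1 → 7.
The longitude characters are unchanged.

QL77ax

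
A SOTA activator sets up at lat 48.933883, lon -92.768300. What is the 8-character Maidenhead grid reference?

Add 180° to longitude and 90° to latitude: 87.23170, 138.93388.
Field (20°×10°, letters A–R): lon ⌊87.23170/20⌋ = 4 → E; lat ⌊138.93388/10⌋ = 13 → N.
Square (2°×1°, digits 0–9): lon ⌊7.23170/2⌋ = 3; lat ⌊8.93388/1⌋ = 8.
Subsquare (5′×2.5′, letters a–x): lon ⌊1.23170/0.0833333⌋ = 14 → o; lat ⌊0.93388/0.0416667⌋ = 22 → w.
Extended square (30″×15″, digits 0–9): lon ⌊0.06503/0.00833333⌋ = 7; lat ⌊0.01722/0.00416667⌋ = 4.

EN38ow74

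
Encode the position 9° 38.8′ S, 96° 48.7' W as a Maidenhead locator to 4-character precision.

Add 180° to longitude and 90° to latitude: 83.19, 80.35.
Field (20°×10°, letters A–R): lon ⌊83.19/20⌋ = 4 → E; lat ⌊80.35/10⌋ = 8 → I.
Square (2°×1°, digits 0–9): lon ⌊3.19/2⌋ = 1; lat ⌊0.35/1⌋ = 0.

EI10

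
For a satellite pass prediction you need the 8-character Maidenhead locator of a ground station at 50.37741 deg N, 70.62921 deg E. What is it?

MO50hj50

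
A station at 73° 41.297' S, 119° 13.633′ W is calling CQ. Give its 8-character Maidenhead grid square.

DB06jh24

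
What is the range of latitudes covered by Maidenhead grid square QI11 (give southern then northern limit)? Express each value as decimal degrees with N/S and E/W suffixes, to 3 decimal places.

Field Q=16, I=8: +16·20° lon, +8·10° lat → SW at lon 140°, lat -10°.
Square 1, 1: +1·2° lon, +1·1° lat → SW at lon 142°, lat -9°.
Cell spans 2° lon × 1° lat.
south 9.000° S, north 8.000° S.

9.000° S, 8.000° S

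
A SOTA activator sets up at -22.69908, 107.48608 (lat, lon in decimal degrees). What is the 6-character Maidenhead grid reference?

OG37rh

Shift to the Maidenhead origin (180°W, 90°S): lon 287.4861, lat 67.3009.
Field: 287.4861/20 → 14 → O, 67.3009/10 → 6 → G; chars OG.
Square: 7.4861/2 → 3, 7.3009/1 → 7; chars 37.
Subsquare: 1.4861/0.0833333 → 17 → r, 0.3009/0.0416667 → 7 → h; chars rh.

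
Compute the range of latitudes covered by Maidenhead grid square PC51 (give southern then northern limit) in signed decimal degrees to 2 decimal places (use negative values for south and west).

-69.00, -68.00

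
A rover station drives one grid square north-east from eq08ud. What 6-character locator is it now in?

Longitude subsquare u = 20; +1 → 21 = v.
Latitude subsquare d = 3; +1 → 4 = e.

EQ08ve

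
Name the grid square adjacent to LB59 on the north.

LC50

Latitude square 9; +1 → 10, wraps to 0, carry into field.
Latitude field B = 1; +1 → 2 = C.
The longitude characters are unchanged.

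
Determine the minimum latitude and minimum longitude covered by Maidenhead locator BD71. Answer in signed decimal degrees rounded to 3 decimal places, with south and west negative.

Field B=1, D=3: +1·20° lon, +3·10° lat → SW at lon -160°, lat -60°.
Square 7, 1: +7·2° lon, +1·1° lat → SW at lon -146°, lat -59°.
latitude -59.000, longitude -146.000.

-59.000, -146.000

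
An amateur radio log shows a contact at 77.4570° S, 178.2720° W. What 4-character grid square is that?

Offset from 180°W / 90°S: lon 1.73°, lat 12.54°.
Field (20°×10°, letters A–R): lon ⌊1.73/20⌋ = 0 → A; lat ⌊12.54/10⌋ = 1 → B.
Square (2°×1°, digits 0–9): lon ⌊1.73/2⌋ = 0; lat ⌊2.54/1⌋ = 2.

AB02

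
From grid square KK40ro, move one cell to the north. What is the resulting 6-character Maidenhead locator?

Latitude subsquare o = 14; +1 → 15 = p.
The longitude characters are unchanged.

KK40rp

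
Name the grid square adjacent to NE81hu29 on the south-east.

NE81hu38

Longitude extended square 2; +1 → 3.
Latitude extended square 9; −1 → 8.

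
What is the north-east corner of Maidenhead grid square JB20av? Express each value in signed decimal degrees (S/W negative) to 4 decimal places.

-79.0833, 4.0833

Field J=9, B=1: +9·20° lon, +1·10° lat → SW at lon 0°, lat -80°.
Square 2, 0: +2·2° lon, +0·1° lat → SW at lon 4°, lat -80°.
Subsquare a=0, v=21: +0·0.0833333° lon, +21·0.0416667° lat → SW at lon 4°, lat -79.125°.
Cell spans 0.0833333° lon × 0.0416667° lat. NE corner is SW corner plus one full cell.
latitude -79.0833, longitude 4.0833.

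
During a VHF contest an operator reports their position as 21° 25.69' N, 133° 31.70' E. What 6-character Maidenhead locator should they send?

PL61sk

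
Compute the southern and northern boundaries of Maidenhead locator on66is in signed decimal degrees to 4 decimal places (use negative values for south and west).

46.7500, 46.7917

Field O=14, N=13: +14·20° lon, +13·10° lat → SW at lon 100°, lat 40°.
Square 6, 6: +6·2° lon, +6·1° lat → SW at lon 112°, lat 46°.
Subsquare i=8, s=18: +8·0.0833333° lon, +18·0.0416667° lat → SW at lon 112.667°, lat 46.75°.
Cell spans 0.0833333° lon × 0.0416667° lat.
south 46.7500, north 46.7917.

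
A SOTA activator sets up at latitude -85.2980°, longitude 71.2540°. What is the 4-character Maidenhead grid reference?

MA54

Shift to the Maidenhead origin (180°W, 90°S): lon 251.25, lat 4.70.
Field: 251.25/20 → 12 → M, 4.70/10 → 0 → A; chars MA.
Square: 11.25/2 → 5, 4.70/1 → 4; chars 54.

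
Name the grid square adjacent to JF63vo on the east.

JF63wo

Longitude subsquare v = 21; +1 → 22 = w.
The latitude characters are unchanged.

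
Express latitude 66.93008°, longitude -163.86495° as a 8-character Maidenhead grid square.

AP86bw63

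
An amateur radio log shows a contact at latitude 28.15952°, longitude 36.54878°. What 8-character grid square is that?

Offset from 180°W / 90°S: lon 216.54878°, lat 118.15952°.
Field: lon ⌊216.54878/20⌋ = 10 → K; lat ⌊118.15952/10⌋ = 11 → L.
Square: lon ⌊16.54878/2⌋ = 8; lat ⌊8.15952/1⌋ = 8.
Subsquare: lon ⌊0.54878/0.0833333⌋ = 6 → g; lat ⌊0.15952/0.0416667⌋ = 3 → d.
Extended square: lon ⌊0.04878/0.00833333⌋ = 5; lat ⌊0.03452/0.00416667⌋ = 8.

KL88gd58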